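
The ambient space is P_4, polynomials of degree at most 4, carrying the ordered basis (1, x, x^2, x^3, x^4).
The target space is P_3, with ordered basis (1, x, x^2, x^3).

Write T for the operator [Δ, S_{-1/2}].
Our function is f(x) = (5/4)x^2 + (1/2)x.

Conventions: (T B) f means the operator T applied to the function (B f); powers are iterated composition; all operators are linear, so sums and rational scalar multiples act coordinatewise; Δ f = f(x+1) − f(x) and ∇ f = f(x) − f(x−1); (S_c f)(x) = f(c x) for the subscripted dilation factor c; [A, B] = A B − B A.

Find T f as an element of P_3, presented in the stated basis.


S_{-1/2} f = (5/16)x^2 - (1/4)x
Δ S_{-1/2} f = (5/8)x + 1/16
Δ f = (5/2)x + 7/4
S_{-1/2} Δ f = -(5/4)x + 7/4
[Δ, S_{-1/2}] f = (15/8)x - 27/16

the result is g(x) = (15/8)x - 27/16


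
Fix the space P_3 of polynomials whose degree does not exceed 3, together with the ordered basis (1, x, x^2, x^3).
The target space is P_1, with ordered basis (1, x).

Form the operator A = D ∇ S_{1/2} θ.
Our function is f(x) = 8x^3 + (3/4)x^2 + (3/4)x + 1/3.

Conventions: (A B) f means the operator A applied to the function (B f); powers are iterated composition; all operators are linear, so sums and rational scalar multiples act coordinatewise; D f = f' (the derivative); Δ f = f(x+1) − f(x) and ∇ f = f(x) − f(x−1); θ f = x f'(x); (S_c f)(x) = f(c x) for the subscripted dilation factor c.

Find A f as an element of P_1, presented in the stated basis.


the image equals g(x) = 18x - 33/4

θ f = 24x^3 + (3/2)x^2 + (3/4)x
S_{1/2} θ f = 3x^3 + (3/8)x^2 + (3/8)x
∇ S_{1/2} θ f = 9x^2 - (33/4)x + 3
D (∇ S_{1/2} θ) f = 18x - 33/4


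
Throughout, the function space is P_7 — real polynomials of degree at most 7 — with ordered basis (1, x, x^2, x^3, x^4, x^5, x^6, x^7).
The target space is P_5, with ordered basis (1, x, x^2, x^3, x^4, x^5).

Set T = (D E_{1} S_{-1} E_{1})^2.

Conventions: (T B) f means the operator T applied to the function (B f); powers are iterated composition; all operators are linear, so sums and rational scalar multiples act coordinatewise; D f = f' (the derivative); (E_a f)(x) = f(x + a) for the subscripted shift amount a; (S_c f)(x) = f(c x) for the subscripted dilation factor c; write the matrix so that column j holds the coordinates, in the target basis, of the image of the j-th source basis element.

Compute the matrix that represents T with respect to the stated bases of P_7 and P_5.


the matrix is [[0, 0, -2, 0, 0, 0, 0, 0]; [0, 0, 0, -6, 0, 0, 0, 0]; [0, 0, 0, 0, -12, 0, 0, 0]; [0, 0, 0, 0, 0, -20, 0, 0]; [0, 0, 0, 0, 0, 0, -30, 0]; [0, 0, 0, 0, 0, 0, 0, -42]] (rows listed top to bottom)

image of 1: 0
image of x: 0
image of x^2: -2
image of x^3: -6x
image of x^4: -12x^2
image of x^5: -20x^3
image of x^6: -30x^4
image of x^7: -42x^5
each image's coordinates form column j of the matrix


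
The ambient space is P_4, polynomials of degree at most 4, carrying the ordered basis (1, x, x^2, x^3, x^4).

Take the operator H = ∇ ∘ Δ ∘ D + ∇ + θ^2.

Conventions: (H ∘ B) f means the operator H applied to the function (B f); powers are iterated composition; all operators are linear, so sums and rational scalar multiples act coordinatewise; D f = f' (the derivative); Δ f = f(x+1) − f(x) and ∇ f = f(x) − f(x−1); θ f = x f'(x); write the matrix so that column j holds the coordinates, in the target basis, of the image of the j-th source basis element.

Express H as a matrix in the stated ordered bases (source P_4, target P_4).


image of 1: 0
image of x: x + 1
image of x^2: 4x^2 + 2x - 1
image of x^3: 9x^3 + 3x^2 - 3x + 7
image of x^4: 16x^4 + 4x^3 - 6x^2 + 28x - 1
each image's coordinates form column j of the matrix

the matrix is [[0, 1, -1, 7, -1]; [0, 1, 2, -3, 28]; [0, 0, 4, 3, -6]; [0, 0, 0, 9, 4]; [0, 0, 0, 0, 16]] (rows listed top to bottom)


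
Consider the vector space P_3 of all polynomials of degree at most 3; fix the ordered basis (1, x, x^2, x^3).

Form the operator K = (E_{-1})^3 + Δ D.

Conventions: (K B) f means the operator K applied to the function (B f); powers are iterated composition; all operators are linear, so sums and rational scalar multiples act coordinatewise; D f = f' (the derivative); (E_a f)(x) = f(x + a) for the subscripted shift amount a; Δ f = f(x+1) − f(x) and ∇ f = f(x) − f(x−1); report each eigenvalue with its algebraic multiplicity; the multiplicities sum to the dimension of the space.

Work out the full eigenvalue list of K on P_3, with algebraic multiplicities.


image of 1: 1
image of x: x - 3
image of x^2: x^2 - 6x + 11
image of x^3: x^3 - 9x^2 + 33x - 24
the matrix is upper triangular; its diagonal is (1, 1, 1, 1)
for a triangular matrix the eigenvalues are the diagonal entries, with algebraic multiplicity their repetition count

λ = 1 (multiplicity 4)


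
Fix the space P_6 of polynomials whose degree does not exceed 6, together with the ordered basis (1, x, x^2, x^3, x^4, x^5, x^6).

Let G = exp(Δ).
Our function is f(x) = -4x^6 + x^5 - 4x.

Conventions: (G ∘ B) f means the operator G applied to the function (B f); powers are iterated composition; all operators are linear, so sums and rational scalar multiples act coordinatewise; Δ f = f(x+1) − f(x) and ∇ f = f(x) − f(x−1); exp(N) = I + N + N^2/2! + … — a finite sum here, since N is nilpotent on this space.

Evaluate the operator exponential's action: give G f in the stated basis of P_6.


g(x) = -4x^6 - 23x^5 - 115x^4 - 380x^3 - 850x^2 - 1177x - 764

order-1 term: -24x^5 - 55x^4 - 70x^3 - 50x^2 - 19x - 7
order-2 term: -60x^4 - 230x^3 - 390x^2 - 325x - 109
order-3 term: -80x^3 - 350x^2 - 570x - 335
order-4 term: -60x^2 - 235x - 250
order-5 term: -24x - 59
order-6 term: -4
the series for exp(Δ) f terminates at order 6
exp(Δ) f = -4x^6 - 23x^5 - 115x^4 - 380x^3 - 850x^2 - 1177x - 764


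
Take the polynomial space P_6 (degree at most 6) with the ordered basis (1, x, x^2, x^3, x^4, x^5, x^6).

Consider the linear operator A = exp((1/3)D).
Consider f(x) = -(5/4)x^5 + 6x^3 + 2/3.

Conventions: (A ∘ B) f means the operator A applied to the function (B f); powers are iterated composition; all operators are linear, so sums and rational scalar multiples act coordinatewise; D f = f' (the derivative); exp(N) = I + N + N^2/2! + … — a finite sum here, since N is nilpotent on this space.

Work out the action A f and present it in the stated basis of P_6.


the image equals g(x) = -(5/4)x^5 - (25/12)x^4 + (83/18)x^3 + (299/54)x^2 + (623/324)x + 859/972

order-1 term: -(25/12)x^4 + 6x^2
order-2 term: -(25/18)x^3 + 2x
order-3 term: -(25/54)x^2 + 2/9
order-4 term: -(25/324)x
order-5 term: -5/972
the series for exp((1/3)D) f terminates at order 5
exp((1/3)D) f = -(5/4)x^5 - (25/12)x^4 + (83/18)x^3 + (299/54)x^2 + (623/324)x + 859/972


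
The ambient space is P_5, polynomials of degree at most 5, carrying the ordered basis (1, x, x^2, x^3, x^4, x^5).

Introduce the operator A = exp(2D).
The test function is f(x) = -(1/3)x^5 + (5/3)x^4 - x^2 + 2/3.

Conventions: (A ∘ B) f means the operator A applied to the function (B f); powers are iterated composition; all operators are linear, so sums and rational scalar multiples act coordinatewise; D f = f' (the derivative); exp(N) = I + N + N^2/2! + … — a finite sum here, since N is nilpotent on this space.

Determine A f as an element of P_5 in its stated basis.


order-1 term: -(10/3)x^4 + (40/3)x^3 - 4x
order-2 term: -(40/3)x^3 + 40x^2 - 4
order-3 term: -(80/3)x^2 + (160/3)x
order-4 term: -(80/3)x + 80/3
order-5 term: -32/3
the series for exp(2D) f terminates at order 5
exp(2D) f = -(1/3)x^5 - (5/3)x^4 + (37/3)x^2 + (68/3)x + 38/3

g(x) = -(1/3)x^5 - (5/3)x^4 + (37/3)x^2 + (68/3)x + 38/3


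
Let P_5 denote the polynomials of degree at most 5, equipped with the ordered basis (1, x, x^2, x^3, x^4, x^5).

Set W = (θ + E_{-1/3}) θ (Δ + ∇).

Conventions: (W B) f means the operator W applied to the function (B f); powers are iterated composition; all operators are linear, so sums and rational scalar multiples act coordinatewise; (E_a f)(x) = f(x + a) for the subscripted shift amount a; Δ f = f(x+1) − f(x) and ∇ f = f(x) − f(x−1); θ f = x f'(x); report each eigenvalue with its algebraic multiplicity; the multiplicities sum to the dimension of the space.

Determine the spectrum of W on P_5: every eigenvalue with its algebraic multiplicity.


λ = 0 (multiplicity 6)

image of 1: 0
image of x: 0
image of x^2: 8x - 4/3
image of x^3: 36x^2 - 8x + 4/3
image of x^4: 96x^3 - 24x^2 + 24x - 32/9
image of x^5: 200x^4 - (160/3)x^3 + (440/3)x^2 - (880/27)x + 400/81
the matrix is upper triangular; its diagonal is (0, 0, 0, 0, 0, 0)
for a triangular matrix the eigenvalues are the diagonal entries, with algebraic multiplicity their repetition count


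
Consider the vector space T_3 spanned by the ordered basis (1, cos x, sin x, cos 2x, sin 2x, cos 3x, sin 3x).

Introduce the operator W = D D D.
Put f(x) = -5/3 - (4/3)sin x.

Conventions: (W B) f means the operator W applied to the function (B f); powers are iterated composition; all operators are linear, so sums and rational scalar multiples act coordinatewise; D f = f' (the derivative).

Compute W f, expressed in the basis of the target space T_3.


D f = -(4/3)cos x
D D f = (4/3)sin x
D D D f = (4/3)cos x

g(x) = (4/3)cos x


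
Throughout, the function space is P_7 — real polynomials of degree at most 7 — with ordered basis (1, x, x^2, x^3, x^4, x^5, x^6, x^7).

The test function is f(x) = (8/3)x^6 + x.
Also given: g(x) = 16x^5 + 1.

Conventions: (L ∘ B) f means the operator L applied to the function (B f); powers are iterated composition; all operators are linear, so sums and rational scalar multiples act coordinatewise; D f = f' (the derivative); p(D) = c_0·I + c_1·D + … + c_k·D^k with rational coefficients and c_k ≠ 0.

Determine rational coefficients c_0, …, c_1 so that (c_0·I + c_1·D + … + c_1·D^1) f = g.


D^0 f = (8/3)x^6 + x
D^1 f = 16x^5 + 1
matching coefficients of g against c_0 f + c_1 Df + … from the top degree down determines the c_i
solution: c_0 = 0, c_1 = 1

c_0 = 0, c_1 = 1


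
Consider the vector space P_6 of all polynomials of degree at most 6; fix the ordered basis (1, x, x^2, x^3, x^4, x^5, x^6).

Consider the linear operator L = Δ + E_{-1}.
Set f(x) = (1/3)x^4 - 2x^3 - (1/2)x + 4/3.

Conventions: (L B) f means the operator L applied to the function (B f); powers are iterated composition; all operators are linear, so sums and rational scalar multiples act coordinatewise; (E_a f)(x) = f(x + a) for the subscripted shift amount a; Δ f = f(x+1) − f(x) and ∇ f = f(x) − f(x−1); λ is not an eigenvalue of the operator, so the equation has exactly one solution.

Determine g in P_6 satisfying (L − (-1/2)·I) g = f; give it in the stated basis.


the image equals g(x) = (2/9)x^4 - (4/3)x^3 - (16/9)x^2 + 5x + 80/27

write g with unknown coordinates in the stated basis and equate coefficients in (L − (-1/2)·I) g = f
solving from the highest basis element down gives g = (2/9)x^4 - (4/3)x^3 - (16/9)x^2 + 5x + 80/27
check: L g = (2/9)x^4 - (4/3)x^3 + (8/9)x^2 - 3x - 4/27
so L g − (-1/2)·g = (1/3)x^4 - 2x^3 - (1/2)x + 4/3 = f ✓


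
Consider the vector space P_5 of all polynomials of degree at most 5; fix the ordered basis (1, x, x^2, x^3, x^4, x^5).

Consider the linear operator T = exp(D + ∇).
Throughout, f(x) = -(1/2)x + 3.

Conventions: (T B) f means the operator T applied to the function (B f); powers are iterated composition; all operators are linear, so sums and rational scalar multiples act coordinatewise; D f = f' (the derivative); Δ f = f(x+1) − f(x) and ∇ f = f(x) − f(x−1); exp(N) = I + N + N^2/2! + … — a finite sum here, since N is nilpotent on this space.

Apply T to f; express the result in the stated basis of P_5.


order-1 term: -1
the series for exp(D + ∇) f terminates at order 1
exp(D + ∇) f = -(1/2)x + 2

g(x) = -(1/2)x + 2


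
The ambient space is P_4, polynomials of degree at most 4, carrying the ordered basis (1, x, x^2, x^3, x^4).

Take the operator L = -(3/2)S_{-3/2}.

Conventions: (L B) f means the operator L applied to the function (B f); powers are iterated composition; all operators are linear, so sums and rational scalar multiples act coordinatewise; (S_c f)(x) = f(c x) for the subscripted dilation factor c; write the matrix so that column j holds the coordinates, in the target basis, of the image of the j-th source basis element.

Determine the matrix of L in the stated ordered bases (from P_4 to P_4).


the matrix is [[-3/2, 0, 0, 0, 0]; [0, 9/4, 0, 0, 0]; [0, 0, -27/8, 0, 0]; [0, 0, 0, 81/16, 0]; [0, 0, 0, 0, -243/32]] (rows listed top to bottom)

image of 1: -3/2
image of x: (9/4)x
image of x^2: -(27/8)x^2
image of x^3: (81/16)x^3
image of x^4: -(243/32)x^4
each image's coordinates form column j of the matrix


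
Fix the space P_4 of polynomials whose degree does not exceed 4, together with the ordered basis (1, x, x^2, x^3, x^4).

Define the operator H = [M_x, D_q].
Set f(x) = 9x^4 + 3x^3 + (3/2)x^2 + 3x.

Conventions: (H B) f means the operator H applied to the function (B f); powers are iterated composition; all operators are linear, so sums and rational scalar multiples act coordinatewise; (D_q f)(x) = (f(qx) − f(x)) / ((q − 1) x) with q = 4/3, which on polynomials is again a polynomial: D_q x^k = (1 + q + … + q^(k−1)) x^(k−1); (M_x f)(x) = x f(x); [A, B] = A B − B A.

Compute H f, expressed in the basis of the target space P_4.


D_q f = (175/3)x^3 + (37/3)x^2 + (7/2)x + 3
M_x D_q f = (175/3)x^4 + (37/3)x^3 + (7/2)x^2 + 3x
M_x f = 9x^5 + 3x^4 + (3/2)x^3 + 3x^2
D_q M_x f = (781/9)x^4 + (175/9)x^3 + (37/6)x^2 + 7x
[M_x, D_q] f = -(256/9)x^4 - (64/9)x^3 - (8/3)x^2 - 4x

the image equals g(x) = -(256/9)x^4 - (64/9)x^3 - (8/3)x^2 - 4x


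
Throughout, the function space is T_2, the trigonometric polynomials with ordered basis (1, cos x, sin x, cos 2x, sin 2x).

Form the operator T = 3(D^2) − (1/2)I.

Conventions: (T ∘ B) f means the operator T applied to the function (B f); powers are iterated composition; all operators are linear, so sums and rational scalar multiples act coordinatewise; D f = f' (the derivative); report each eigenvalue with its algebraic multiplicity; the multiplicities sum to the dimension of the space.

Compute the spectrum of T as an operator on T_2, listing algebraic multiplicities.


λ = -25/2 (multiplicity 2), λ = -7/2 (multiplicity 2), λ = -1/2 (multiplicity 1)

image of 1: -1/2
image of cos x: -(7/2)cos x
image of sin x: -(7/2)sin x
image of cos 2x: -(25/2)cos 2x
image of sin 2x: -(25/2)sin 2x
the matrix is diagonal; its diagonal is (-1/2, -7/2, -7/2, -25/2, -25/2)
for a triangular matrix the eigenvalues are the diagonal entries, with algebraic multiplicity their repetition count


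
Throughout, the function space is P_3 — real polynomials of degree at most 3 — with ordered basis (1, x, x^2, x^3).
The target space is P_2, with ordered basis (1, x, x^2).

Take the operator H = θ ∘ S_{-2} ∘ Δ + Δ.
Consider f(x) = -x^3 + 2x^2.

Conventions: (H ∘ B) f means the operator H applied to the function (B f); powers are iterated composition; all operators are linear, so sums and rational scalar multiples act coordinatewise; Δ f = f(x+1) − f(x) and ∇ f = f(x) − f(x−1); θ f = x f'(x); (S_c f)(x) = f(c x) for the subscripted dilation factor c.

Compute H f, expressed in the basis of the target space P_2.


the image equals g(x) = -27x^2 - x + 1

Δ f = -3x^2 + x + 1
S_{-2} Δ f = -12x^2 - 2x + 1
θ S_{-2} Δ f = -24x^2 - 2x
Δ f = -3x^2 + x + 1
(θ ∘ S_{-2} ∘ Δ + Δ) f = -27x^2 - x + 1


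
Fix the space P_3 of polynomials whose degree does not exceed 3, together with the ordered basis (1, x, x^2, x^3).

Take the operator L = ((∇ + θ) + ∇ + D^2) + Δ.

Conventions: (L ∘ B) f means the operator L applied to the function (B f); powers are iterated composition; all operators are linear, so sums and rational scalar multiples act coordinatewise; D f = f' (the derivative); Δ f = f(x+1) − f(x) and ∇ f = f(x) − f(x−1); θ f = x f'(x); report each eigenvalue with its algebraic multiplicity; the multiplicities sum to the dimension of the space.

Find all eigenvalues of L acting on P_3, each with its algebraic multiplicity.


image of 1: 0
image of x: x + 3
image of x^2: 2x^2 + 6x + 1
image of x^3: 3x^3 + 9x^2 + 3x + 3
the matrix is upper triangular; its diagonal is (0, 1, 2, 3)
for a triangular matrix the eigenvalues are the diagonal entries, with algebraic multiplicity their repetition count

λ = 0 (multiplicity 1), λ = 1 (multiplicity 1), λ = 2 (multiplicity 1), λ = 3 (multiplicity 1)


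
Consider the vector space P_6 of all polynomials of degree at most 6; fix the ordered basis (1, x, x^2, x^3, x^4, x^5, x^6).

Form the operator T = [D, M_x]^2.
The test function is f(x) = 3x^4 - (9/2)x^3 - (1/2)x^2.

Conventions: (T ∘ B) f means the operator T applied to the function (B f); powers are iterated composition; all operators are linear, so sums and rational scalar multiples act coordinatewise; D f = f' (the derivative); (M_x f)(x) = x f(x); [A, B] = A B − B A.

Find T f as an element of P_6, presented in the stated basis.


M_x f = 3x^5 - (9/2)x^4 - (1/2)x^3
D M_x f = 15x^4 - 18x^3 - (3/2)x^2
D f = 12x^3 - (27/2)x^2 - x
M_x D f = 12x^4 - (27/2)x^3 - x^2
[D, M_x] f = 3x^4 - (9/2)x^3 - (1/2)x^2
M_x [D, M_x] f = 3x^5 - (9/2)x^4 - (1/2)x^3
D M_x [D, M_x] f = 15x^4 - 18x^3 - (3/2)x^2
D [D, M_x] f = 12x^3 - (27/2)x^2 - x
M_x D [D, M_x] f = 12x^4 - (27/2)x^3 - x^2
[D, M_x] [D, M_x] f = 3x^4 - (9/2)x^3 - (1/2)x^2

g(x) = 3x^4 - (9/2)x^3 - (1/2)x^2


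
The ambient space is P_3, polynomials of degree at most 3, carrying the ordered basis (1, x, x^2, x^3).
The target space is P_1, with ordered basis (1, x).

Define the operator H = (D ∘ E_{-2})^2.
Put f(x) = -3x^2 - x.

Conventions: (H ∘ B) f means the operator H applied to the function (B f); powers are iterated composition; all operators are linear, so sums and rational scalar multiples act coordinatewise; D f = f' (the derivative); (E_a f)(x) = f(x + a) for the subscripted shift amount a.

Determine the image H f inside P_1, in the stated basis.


E_{-2} f = -3x^2 + 11x - 10
D E_{-2} f = -6x + 11
E_{-2} (D ∘ E_{-2}) f = -6x + 23
D E_{-2} (D ∘ E_{-2}) f = -6

the result is g(x) = -6


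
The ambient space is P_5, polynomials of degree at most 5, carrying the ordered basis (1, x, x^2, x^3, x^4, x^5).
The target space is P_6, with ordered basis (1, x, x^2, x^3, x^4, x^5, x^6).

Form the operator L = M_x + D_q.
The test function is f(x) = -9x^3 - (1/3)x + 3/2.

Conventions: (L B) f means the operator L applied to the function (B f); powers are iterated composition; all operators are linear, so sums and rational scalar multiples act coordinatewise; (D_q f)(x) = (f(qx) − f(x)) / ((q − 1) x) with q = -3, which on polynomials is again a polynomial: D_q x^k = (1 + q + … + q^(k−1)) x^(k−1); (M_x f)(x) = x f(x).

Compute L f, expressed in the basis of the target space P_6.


the image equals g(x) = -9x^4 - (190/3)x^2 + (3/2)x - 1/3

M_x f = -9x^4 - (1/3)x^2 + (3/2)x
D_q f = -63x^2 - 1/3
(M_x + D_q) f = -9x^4 - (190/3)x^2 + (3/2)x - 1/3


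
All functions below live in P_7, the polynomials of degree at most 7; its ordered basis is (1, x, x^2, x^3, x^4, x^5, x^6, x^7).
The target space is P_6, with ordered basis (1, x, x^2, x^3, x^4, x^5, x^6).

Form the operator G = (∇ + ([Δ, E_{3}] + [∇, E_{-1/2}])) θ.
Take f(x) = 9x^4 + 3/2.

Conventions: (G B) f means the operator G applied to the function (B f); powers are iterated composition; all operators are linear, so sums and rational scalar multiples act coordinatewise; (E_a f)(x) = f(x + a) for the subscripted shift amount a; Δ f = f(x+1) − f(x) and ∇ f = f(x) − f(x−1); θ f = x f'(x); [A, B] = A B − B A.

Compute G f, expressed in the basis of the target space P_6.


the result is g(x) = 144x^3 - 216x^2 + 144x - 36

θ f = 36x^4
∇ θ f = 144x^3 - 216x^2 + 144x - 36
E_{3} θ f = 36x^4 + 432x^3 + 1944x^2 + 3888x + 2916
Δ E_{3} θ f = 144x^3 + 1512x^2 + 5328x + 6300
Δ θ f = 144x^3 + 216x^2 + 144x + 36
E_{3} Δ θ f = 144x^3 + 1512x^2 + 5328x + 6300
[Δ, E_{3}] θ f = 0
E_{-1/2} θ f = 36x^4 - 72x^3 + 54x^2 - 18x + 9/4
∇ E_{-1/2} θ f = 144x^3 - 432x^2 + 468x - 180
∇ θ f = 144x^3 - 216x^2 + 144x - 36
E_{-1/2} ∇ θ f = 144x^3 - 432x^2 + 468x - 180
[∇, E_{-1/2}] θ f = 0
([Δ, E_{3}] + [∇, E_{-1/2}]) θ f = 0
(∇ + ([Δ, E_{3}] + [∇, E_{-1/2}])) θ f = 144x^3 - 216x^2 + 144x - 36


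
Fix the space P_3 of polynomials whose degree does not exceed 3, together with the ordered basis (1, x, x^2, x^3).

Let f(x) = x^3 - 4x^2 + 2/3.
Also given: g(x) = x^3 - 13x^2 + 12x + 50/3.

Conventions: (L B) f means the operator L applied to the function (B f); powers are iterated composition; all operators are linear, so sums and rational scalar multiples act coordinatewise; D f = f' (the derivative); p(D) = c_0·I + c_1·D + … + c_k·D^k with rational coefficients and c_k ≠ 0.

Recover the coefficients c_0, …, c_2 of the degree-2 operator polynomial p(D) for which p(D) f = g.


p(D) = I − 3·D − 2·D^2, i.e. c_0 = 1, c_1 = -3, c_2 = -2

D^0 f = x^3 - 4x^2 + 2/3
D^1 f = 3x^2 - 8x
D^2 f = 6x - 8
matching coefficients of g against c_0 f + c_1 Df + … from the top degree down determines the c_i
solution: c_0 = 1, c_1 = -3, c_2 = -2


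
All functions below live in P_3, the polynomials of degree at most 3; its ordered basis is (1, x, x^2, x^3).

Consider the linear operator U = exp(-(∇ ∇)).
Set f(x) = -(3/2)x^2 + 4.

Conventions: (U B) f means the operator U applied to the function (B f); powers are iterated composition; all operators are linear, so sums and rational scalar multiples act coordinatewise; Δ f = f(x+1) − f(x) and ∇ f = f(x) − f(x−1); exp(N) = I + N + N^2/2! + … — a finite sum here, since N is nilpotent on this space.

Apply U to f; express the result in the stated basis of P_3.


order-1 term: 3
the series for exp(-(∇ ∇)) f terminates at order 1
exp(-(∇ ∇)) f = -(3/2)x^2 + 7

g(x) = -(3/2)x^2 + 7


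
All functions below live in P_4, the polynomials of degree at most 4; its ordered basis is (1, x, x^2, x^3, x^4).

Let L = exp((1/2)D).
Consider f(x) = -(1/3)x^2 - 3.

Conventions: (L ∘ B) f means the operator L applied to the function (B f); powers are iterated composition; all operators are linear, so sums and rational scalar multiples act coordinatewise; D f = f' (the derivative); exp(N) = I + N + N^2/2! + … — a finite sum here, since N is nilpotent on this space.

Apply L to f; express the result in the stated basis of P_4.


the image equals g(x) = -(1/3)x^2 - (1/3)x - 37/12

order-1 term: -(1/3)x
order-2 term: -1/12
the series for exp((1/2)D) f terminates at order 2
exp((1/2)D) f = -(1/3)x^2 - (1/3)x - 37/12


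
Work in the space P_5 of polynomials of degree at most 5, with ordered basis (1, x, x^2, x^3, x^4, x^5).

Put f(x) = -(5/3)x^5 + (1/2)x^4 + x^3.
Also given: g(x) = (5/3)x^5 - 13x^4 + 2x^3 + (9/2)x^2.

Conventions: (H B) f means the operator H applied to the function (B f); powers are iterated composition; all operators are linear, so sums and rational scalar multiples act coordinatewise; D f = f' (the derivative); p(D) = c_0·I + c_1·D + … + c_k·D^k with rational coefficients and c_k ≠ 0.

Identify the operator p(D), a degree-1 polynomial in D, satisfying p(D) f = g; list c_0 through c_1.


p(D) = -I + (3/2)·D, i.e. c_0 = -1, c_1 = 3/2

D^0 f = -(5/3)x^5 + (1/2)x^4 + x^3
D^1 f = -(25/3)x^4 + 2x^3 + 3x^2
matching coefficients of g against c_0 f + c_1 Df + … from the top degree down determines the c_i
solution: c_0 = -1, c_1 = 3/2


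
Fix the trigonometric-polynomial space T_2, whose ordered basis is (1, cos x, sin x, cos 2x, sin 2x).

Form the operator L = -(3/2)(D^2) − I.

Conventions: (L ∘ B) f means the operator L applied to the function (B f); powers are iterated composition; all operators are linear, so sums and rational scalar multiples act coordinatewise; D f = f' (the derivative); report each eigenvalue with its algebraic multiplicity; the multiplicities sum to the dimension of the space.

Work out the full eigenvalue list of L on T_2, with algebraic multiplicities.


λ = -1 (multiplicity 1), λ = 1/2 (multiplicity 2), λ = 5 (multiplicity 2)

image of 1: -1
image of cos x: (1/2)cos x
image of sin x: (1/2)sin x
image of cos 2x: 5cos 2x
image of sin 2x: 5sin 2x
the matrix is diagonal; its diagonal is (-1, 1/2, 1/2, 5, 5)
for a triangular matrix the eigenvalues are the diagonal entries, with algebraic multiplicity their repetition count


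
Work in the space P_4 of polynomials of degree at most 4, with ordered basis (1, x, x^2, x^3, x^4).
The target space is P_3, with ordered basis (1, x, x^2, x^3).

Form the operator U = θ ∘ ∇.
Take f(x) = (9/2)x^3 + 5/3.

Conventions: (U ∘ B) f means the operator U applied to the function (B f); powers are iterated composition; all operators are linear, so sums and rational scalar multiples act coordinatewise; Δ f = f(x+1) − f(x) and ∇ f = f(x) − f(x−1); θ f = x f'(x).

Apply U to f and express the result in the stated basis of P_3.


the image equals g(x) = 27x^2 - (27/2)x

∇ f = (27/2)x^2 - (27/2)x + 9/2
θ ∇ f = 27x^2 - (27/2)x


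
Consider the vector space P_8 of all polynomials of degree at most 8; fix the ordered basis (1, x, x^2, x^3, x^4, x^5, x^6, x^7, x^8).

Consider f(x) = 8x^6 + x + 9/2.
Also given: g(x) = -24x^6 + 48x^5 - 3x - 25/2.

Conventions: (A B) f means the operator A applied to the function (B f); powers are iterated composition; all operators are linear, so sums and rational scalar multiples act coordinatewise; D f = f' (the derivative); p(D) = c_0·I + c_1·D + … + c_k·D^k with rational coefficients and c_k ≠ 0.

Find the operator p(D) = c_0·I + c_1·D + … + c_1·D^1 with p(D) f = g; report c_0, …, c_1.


p(D) = -3·I + D, i.e. c_0 = -3, c_1 = 1

D^0 f = 8x^6 + x + 9/2
D^1 f = 48x^5 + 1
matching coefficients of g against c_0 f + c_1 Df + … from the top degree down determines the c_i
solution: c_0 = -3, c_1 = 1


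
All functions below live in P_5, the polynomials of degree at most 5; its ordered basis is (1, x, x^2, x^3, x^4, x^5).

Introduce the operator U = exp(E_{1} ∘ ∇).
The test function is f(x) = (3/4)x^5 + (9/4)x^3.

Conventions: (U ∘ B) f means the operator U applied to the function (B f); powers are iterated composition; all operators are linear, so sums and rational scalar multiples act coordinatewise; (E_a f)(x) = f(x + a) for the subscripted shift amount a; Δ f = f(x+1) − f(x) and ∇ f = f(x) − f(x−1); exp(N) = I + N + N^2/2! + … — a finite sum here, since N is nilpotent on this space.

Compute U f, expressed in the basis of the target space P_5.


order-1 term: (15/4)x^4 + (15/2)x^3 + (57/4)x^2 + (21/2)x + 3
order-2 term: (15/2)x^3 + (45/2)x^2 + 33x + 18
order-3 term: (15/2)x^2 + (45/2)x + 21
order-4 term: (15/4)x + 15/2
order-5 term: 3/4
the series for exp(E_{1} ∘ ∇) f terminates at order 5
exp(E_{1} ∘ ∇) f = (3/4)x^5 + (15/4)x^4 + (69/4)x^3 + (177/4)x^2 + (279/4)x + 201/4

the result is g(x) = (3/4)x^5 + (15/4)x^4 + (69/4)x^3 + (177/4)x^2 + (279/4)x + 201/4


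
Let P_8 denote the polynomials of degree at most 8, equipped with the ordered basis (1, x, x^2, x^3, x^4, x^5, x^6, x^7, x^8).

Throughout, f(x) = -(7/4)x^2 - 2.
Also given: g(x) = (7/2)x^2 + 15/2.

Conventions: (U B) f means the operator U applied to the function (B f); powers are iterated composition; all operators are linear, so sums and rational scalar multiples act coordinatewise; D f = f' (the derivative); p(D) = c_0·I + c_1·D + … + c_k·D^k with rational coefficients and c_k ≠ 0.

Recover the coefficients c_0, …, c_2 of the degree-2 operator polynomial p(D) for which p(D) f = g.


c_0 = -2, c_1 = 0, c_2 = -1

D^0 f = -(7/4)x^2 - 2
D^1 f = -(7/2)x
D^2 f = -7/2
matching coefficients of g against c_0 f + c_1 Df + … from the top degree down determines the c_i
solution: c_0 = -2, c_1 = 0, c_2 = -1


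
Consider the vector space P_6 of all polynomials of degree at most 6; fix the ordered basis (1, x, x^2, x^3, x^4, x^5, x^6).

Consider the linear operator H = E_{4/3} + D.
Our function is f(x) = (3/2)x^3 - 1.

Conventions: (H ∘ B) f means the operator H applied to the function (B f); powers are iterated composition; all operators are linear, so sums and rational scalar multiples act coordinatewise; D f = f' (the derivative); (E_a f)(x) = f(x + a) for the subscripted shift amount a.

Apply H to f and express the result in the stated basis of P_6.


E_{4/3} f = (3/2)x^3 + 6x^2 + 8x + 23/9
D f = (9/2)x^2
(E_{4/3} + D) f = (3/2)x^3 + (21/2)x^2 + 8x + 23/9

the image equals g(x) = (3/2)x^3 + (21/2)x^2 + 8x + 23/9


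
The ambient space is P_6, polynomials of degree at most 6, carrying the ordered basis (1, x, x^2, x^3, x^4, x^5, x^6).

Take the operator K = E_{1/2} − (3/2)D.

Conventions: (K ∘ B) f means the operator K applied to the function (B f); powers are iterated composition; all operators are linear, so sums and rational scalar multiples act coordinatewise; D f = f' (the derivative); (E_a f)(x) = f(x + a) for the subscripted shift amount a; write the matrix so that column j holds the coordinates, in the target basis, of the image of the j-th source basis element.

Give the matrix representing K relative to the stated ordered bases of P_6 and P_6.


image of 1: 1
image of x: x - 1
image of x^2: x^2 - 2x + 1/4
image of x^3: x^3 - 3x^2 + (3/4)x + 1/8
image of x^4: x^4 - 4x^3 + (3/2)x^2 + (1/2)x + 1/16
image of x^5: x^5 - 5x^4 + (5/2)x^3 + (5/4)x^2 + (5/16)x + 1/32
image of x^6: x^6 - 6x^5 + (15/4)x^4 + (5/2)x^3 + (15/16)x^2 + (3/16)x + 1/64
each image's coordinates form column j of the matrix

the matrix is [[1, -1, 1/4, 1/8, 1/16, 1/32, 1/64]; [0, 1, -2, 3/4, 1/2, 5/16, 3/16]; [0, 0, 1, -3, 3/2, 5/4, 15/16]; [0, 0, 0, 1, -4, 5/2, 5/2]; [0, 0, 0, 0, 1, -5, 15/4]; [0, 0, 0, 0, 0, 1, -6]; [0, 0, 0, 0, 0, 0, 1]] (rows listed top to bottom)


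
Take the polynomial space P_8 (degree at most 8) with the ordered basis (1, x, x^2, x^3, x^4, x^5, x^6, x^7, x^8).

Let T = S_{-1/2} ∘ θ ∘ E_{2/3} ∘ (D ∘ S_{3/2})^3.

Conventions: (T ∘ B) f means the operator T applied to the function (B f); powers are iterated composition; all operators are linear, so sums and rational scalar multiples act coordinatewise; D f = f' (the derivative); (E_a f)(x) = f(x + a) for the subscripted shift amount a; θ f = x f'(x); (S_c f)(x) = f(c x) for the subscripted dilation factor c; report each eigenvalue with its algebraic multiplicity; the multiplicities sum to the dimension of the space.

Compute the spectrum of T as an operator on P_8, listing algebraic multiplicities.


image of 1: 0
image of x: 0
image of x^2: 0
image of x^3: 0
image of x^4: -(59049/128)x
image of x^5: (7971615/2048)x^2 - (2657205/512)x
image of x^6: -(645700815/32768)x^3 + (215233605/4096)x^2 - (71744535/2048)x
image of x^7: (40679151345/524288)x^4 - (40679151345/131072)x^3 + (13559717115/32768)x^2 - (1506635235/8192)x
image of x^8: -(1098337086315/4194304)x^5 + (366112362105/262144)x^4 - (366112362105/131072)x^3 + (40679151345/16384)x^2 - (13559717115/16384)x
the matrix is upper triangular; its diagonal is (0, 0, 0, 0, 0, 0, 0, 0, 0)
for a triangular matrix the eigenvalues are the diagonal entries, with algebraic multiplicity their repetition count

λ = 0 (multiplicity 9)


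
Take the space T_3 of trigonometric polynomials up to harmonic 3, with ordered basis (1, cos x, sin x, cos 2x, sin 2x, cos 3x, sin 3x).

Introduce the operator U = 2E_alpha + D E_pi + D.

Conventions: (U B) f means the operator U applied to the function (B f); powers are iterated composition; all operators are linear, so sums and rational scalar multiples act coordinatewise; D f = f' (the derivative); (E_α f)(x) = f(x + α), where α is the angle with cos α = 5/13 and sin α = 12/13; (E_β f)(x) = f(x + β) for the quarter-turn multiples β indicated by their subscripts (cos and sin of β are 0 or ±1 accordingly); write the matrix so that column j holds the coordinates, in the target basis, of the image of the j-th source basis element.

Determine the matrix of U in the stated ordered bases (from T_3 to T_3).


image of 1: 2
image of cos x: (10/13)cos x - (24/13)sin x
image of sin x: (24/13)cos x + (10/13)sin x
image of cos 2x: -(238/169)cos 2x - (916/169)sin 2x
image of sin 2x: (916/169)cos 2x - (238/169)sin 2x
image of cos 3x: -(4070/2197)cos 3x + (1656/2197)sin 3x
image of sin 3x: -(1656/2197)cos 3x - (4070/2197)sin 3x
each image's coordinates form column j of the matrix

the matrix is [[2, 0, 0, 0, 0, 0, 0]; [0, 10/13, 24/13, 0, 0, 0, 0]; [0, -24/13, 10/13, 0, 0, 0, 0]; [0, 0, 0, -238/169, 916/169, 0, 0]; [0, 0, 0, -916/169, -238/169, 0, 0]; [0, 0, 0, 0, 0, -4070/2197, -1656/2197]; [0, 0, 0, 0, 0, 1656/2197, -4070/2197]] (rows listed top to bottom)


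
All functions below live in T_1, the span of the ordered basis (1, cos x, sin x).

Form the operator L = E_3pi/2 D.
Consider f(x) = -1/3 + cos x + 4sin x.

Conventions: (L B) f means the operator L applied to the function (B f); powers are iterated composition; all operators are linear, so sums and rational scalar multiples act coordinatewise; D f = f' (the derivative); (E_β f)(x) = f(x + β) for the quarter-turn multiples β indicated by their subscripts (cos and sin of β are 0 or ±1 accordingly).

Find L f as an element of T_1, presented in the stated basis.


the image equals g(x) = cos x + 4sin x

D f = 4cos x - sin x
E_3pi/2 D f = cos x + 4sin x


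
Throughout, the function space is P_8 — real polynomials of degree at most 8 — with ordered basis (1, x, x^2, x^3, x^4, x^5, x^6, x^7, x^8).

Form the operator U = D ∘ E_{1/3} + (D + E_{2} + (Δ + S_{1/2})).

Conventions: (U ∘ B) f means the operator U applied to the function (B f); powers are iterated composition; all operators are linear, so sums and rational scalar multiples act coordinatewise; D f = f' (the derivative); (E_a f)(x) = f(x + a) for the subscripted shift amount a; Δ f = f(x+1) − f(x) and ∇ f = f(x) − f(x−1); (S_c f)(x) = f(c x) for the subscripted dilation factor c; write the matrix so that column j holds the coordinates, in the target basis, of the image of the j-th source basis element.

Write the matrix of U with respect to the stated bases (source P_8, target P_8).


the matrix is [[2, 5, 17/3, 28/3, 463/27, 2678/81, 5267/81, 94048/729, 562067/2187]; [0, 3/2, 10, 17, 112/3, 2315/27, 5356/27, 36869/81, 752384/729]; [0, 0, 5/4, 15, 34, 280/3, 2315/9, 18746/27, 147476/81]; [0, 0, 0, 9/8, 20, 170/3, 560/3, 16205/27, 149968/81]; [0, 0, 0, 0, 17/16, 25, 85, 980/3, 32410/27]; [0, 0, 0, 0, 0, 33/32, 30, 119, 1568/3]; [0, 0, 0, 0, 0, 0, 65/64, 35, 476/3]; [0, 0, 0, 0, 0, 0, 0, 129/128, 40]; [0, 0, 0, 0, 0, 0, 0, 0, 257/256]] (rows listed top to bottom)

image of 1: 2
image of x: (3/2)x + 5
image of x^2: (5/4)x^2 + 10x + 17/3
image of x^3: (9/8)x^3 + 15x^2 + 17x + 28/3
image of x^4: (17/16)x^4 + 20x^3 + 34x^2 + (112/3)x + 463/27
image of x^5: (33/32)x^5 + 25x^4 + (170/3)x^3 + (280/3)x^2 + (2315/27)x + 2678/81
image of x^6: (65/64)x^6 + 30x^5 + 85x^4 + (560/3)x^3 + (2315/9)x^2 + (5356/27)x + 5267/81
image of x^7: (129/128)x^7 + 35x^6 + 119x^5 + (980/3)x^4 + (16205/27)x^3 + (18746/27)x^2 + (36869/81)x + 94048/729
image of x^8: (257/256)x^8 + 40x^7 + (476/3)x^6 + (1568/3)x^5 + (32410/27)x^4 + (149968/81)x^3 + (147476/81)x^2 + (752384/729)x + 562067/2187
each image's coordinates form column j of the matrix


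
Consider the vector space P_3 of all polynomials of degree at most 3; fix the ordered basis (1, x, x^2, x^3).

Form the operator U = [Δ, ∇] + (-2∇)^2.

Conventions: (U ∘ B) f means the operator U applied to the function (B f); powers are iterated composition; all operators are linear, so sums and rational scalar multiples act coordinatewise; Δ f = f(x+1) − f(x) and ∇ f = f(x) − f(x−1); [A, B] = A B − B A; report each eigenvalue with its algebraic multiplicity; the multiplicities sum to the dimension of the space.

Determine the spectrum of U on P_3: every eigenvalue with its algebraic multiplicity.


λ = 0 (multiplicity 4)

image of 1: 0
image of x: 0
image of x^2: 8
image of x^3: 24x - 24
the matrix is upper triangular; its diagonal is (0, 0, 0, 0)
for a triangular matrix the eigenvalues are the diagonal entries, with algebraic multiplicity their repetition count


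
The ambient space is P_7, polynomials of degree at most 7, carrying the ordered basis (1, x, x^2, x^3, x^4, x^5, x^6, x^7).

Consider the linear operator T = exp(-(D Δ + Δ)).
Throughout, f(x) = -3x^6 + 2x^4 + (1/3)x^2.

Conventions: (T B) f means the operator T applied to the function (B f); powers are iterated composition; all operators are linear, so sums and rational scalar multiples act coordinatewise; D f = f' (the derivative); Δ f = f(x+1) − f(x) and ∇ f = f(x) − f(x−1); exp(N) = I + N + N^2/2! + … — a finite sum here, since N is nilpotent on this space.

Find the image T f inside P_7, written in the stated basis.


order-1 term: 18x^5 + 135x^4 + 232x^3 + 189x^2 + (226/3)x + 10
order-2 term: -45x^4 - 540x^3 - 1923x^2 - 2538x - 3530/3
order-3 term: 60x^3 + 810x^2 + 3142x + 3564
order-4 term: -45x^2 - 540x - 1453
order-5 term: 18x + 135
order-6 term: -3
the series for exp(-(D Δ + Δ)) f terminates at order 6
exp(-(D Δ + Δ)) f = -3x^6 + 18x^5 + 92x^4 - 248x^3 - (2906/3)x^2 + (472/3)x + 3229/3

g(x) = -3x^6 + 18x^5 + 92x^4 - 248x^3 - (2906/3)x^2 + (472/3)x + 3229/3


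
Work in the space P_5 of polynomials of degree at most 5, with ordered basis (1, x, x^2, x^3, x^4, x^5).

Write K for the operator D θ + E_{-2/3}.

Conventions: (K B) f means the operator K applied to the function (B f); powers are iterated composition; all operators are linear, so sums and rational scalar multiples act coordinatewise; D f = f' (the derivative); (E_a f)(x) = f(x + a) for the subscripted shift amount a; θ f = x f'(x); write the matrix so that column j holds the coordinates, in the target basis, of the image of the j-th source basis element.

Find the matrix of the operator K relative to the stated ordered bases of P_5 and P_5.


the matrix is [[1, 1/3, 4/9, -8/27, 16/81, -32/243]; [0, 1, 8/3, 4/3, -32/27, 80/81]; [0, 0, 1, 7, 8/3, -80/27]; [0, 0, 0, 1, 40/3, 40/9]; [0, 0, 0, 0, 1, 65/3]; [0, 0, 0, 0, 0, 1]] (rows listed top to bottom)

image of 1: 1
image of x: x + 1/3
image of x^2: x^2 + (8/3)x + 4/9
image of x^3: x^3 + 7x^2 + (4/3)x - 8/27
image of x^4: x^4 + (40/3)x^3 + (8/3)x^2 - (32/27)x + 16/81
image of x^5: x^5 + (65/3)x^4 + (40/9)x^3 - (80/27)x^2 + (80/81)x - 32/243
each image's coordinates form column j of the matrix


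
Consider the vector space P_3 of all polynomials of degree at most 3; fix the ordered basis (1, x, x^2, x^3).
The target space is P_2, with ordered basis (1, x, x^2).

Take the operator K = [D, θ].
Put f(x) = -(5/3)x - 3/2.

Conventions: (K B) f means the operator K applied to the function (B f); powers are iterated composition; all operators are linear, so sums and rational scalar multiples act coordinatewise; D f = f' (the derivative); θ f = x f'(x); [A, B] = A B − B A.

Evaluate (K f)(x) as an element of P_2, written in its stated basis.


θ f = -(5/3)x
D θ f = -5/3
D f = -5/3
θ D f = 0
[D, θ] f = -5/3

the result is g(x) = -5/3


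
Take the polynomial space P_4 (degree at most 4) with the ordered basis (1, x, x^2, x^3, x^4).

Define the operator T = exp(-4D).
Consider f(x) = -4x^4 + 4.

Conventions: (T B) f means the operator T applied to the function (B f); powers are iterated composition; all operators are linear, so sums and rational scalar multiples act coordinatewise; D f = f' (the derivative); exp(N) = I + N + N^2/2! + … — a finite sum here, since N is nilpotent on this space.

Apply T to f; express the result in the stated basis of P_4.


g(x) = -4x^4 + 64x^3 - 384x^2 + 1024x - 1020

order-1 term: 64x^3
order-2 term: -384x^2
order-3 term: 1024x
order-4 term: -1024
the series for exp(-4D) f terminates at order 4
exp(-4D) f = -4x^4 + 64x^3 - 384x^2 + 1024x - 1020


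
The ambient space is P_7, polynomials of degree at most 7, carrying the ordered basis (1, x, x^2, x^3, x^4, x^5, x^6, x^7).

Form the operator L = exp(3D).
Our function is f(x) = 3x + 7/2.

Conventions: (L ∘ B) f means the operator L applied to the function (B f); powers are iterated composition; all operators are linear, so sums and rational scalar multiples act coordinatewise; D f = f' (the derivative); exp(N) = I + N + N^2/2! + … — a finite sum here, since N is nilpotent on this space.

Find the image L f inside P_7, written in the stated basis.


order-1 term: 9
the series for exp(3D) f terminates at order 1
exp(3D) f = 3x + 25/2

the image equals g(x) = 3x + 25/2
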